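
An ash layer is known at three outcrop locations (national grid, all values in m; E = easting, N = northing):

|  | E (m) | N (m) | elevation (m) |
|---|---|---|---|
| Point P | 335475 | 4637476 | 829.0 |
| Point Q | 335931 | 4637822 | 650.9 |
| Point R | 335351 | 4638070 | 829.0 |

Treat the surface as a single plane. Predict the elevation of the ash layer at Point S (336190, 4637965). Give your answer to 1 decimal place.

553.5 m

Let the plane be z = a·E + b·N + c.
Point Q−Point P: 456a + 346b = −178.1;  Point R−Point P: −124a + 594b = 0.
Solving gives a = −0.337164402, b = −0.070384488.
Then c = 829 − a·335475 − b·4637476 = 440345.60.
At (336190, 4637965): z = −113351.3 − 326440.8 + 440345.60 = 553.5 m.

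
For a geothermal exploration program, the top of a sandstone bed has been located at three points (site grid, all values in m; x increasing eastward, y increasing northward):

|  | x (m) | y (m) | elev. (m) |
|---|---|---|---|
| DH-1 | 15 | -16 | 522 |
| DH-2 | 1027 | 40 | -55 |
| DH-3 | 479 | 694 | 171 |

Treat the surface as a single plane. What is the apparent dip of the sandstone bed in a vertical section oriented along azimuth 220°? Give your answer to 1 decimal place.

Two edge vectors: DH-1→DH-2 = (1012, 56, -577), DH-1→DH-3 = (464, 710, -351).
Normal n = (DH-1→DH-2) × (DH-1→DH-3) = (390014, 87484, 692536).
So ∂z/∂x = −n_x/n_z = −0.56317 and ∂z/∂y = −n_y/n_z = −0.12632.
Unit vector along 220° is (sin 220°, cos 220°) = (-0.6428, -0.7660).
Slope in that direction = a·(-0.6428) + b·(-0.7660) = 0.45877.
Apparent dip = arctan|0.45877| = 24.6° (true dip is 30.0°, so apparent ≤ true as expected).

24.6°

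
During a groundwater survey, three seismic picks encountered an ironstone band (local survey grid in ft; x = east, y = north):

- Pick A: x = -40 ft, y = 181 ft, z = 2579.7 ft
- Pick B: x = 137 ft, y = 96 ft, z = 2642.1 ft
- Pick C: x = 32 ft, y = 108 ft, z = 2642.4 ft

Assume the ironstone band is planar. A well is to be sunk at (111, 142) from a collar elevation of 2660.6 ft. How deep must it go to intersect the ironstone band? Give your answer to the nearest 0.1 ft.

60.2 ft

Let the plane be z = a·x + b·y + c.
Pick B−Pick A: 177a − 85b = 62.4;  Pick C−Pick A: 72a − 73b = 62.7.
Solving gives a = −0.11385, b = −0.97120.
Then c = 2579.7 − a·-40 − b·181 = 2750.93.
At (111, 142): z_contact = −12.64 − 137.91 + 2750.93 = 2600.39 ft.
Depth below ground = 2660.6 − 2600.39 = 60.2 ft.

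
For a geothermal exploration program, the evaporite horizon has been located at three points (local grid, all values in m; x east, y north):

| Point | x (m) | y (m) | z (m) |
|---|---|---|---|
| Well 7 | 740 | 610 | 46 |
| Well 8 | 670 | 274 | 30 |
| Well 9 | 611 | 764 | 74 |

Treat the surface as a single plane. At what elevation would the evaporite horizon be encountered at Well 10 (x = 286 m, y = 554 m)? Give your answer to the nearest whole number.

Let the plane be z = a·x + b·y + c.
Well 8−Well 7: −70a − 336b = −16;  Well 9−Well 7: −129a + 154b = 28.
Solving gives a = −0.12830, b = 0.07435.
Then c = 46 − a·740 − b·610 = 95.59.
At (286, 554): z = −36.7 + 41.2 + 95.59 = 100.1 m.

100 m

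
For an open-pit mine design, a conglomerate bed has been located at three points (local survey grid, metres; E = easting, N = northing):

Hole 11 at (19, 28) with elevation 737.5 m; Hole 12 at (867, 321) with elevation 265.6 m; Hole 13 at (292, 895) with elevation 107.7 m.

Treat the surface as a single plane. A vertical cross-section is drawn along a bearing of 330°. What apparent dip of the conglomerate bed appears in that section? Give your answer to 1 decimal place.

Let the plane be z = a·E + b·N + c.
Hole 12−Hole 11: 848a + 293b = −471.9;  Hole 13−Hole 11: 273a + 867b = −629.8.
Solving gives a = −0.34279, b = −0.61848.
Unit vector along 330° is (sin 330°, cos 330°) = (-0.5000, 0.8660).
Slope in that direction = a·(-0.5000) + b·(0.8660) = −0.36422.
Apparent dip = arctan|0.36422| = 20.0° (true dip is 35.3°, so apparent ≤ true as expected).

20.0°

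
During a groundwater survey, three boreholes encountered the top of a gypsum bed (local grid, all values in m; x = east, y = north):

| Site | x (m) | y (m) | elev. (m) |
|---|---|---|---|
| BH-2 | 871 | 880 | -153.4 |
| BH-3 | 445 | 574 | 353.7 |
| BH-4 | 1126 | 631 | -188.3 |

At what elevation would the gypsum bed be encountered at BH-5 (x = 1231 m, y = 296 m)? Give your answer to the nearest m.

-58 m

Two edge vectors: BH-2→BH-3 = (-426, -306, 507.1), BH-2→BH-4 = (255, -249, -34.9).
Normal n = (BH-2→BH-3) × (BH-2→BH-4) = (136947.3, 114443.1, 184104).
So ∂z/∂x = −n_x/n_z = −0.74386 and ∂z/∂y = −n_y/n_z = −0.62162.
Intercept c from BH-2: -153.4 + 647.90 + 547.03 = 1041.53.
At (1231, 296): z = −915.7 − 184.0 + 1041.53 = -58.2 m.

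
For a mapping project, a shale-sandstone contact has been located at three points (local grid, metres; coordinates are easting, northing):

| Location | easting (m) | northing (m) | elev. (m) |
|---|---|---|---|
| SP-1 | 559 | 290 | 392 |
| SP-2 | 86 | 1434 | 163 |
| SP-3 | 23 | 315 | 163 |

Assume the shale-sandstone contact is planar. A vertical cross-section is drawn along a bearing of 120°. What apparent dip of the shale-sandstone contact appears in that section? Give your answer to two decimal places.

20.86°

Two edge vectors: SP-1→SP-2 = (-473, 1144, -229), SP-1→SP-3 = (-536, 25, -229).
Normal n = (SP-1→SP-2) × (SP-1→SP-3) = (-256251, 14427, 601359).
So ∂z/∂easting = −n_x/n_z = 0.42612 and ∂z/∂northing = −n_y/n_z = −0.02399.
Unit vector along 120° is (sin 120°, cos 120°) = (0.8660, -0.5000).
Slope in that direction = a·(0.8660) + b·(-0.5000) = 0.38103.
Apparent dip = arctan|0.38103| = 20.86° (true dip is 23.1°, so apparent ≤ true as expected).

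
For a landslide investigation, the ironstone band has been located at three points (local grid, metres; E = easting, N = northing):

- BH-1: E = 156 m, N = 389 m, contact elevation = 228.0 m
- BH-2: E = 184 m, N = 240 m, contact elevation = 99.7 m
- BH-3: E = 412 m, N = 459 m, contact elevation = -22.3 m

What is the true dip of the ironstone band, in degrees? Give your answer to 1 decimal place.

Let the plane be z = a·E + b·N + c.
BH-2−BH-1: 28a − 149b = −128.3;  BH-3−BH-1: 256a + 70b = −250.3.
Solving gives a = −1.15389, b = 0.64423.
Gradient magnitude |∇z| = √(a² + b²) = √(1.33147 + 0.41504) = 1.32155.
True dip = arctan(1.32155) = 52.9°, dipping toward ESE (azimuth ≈ 119°).

52.9°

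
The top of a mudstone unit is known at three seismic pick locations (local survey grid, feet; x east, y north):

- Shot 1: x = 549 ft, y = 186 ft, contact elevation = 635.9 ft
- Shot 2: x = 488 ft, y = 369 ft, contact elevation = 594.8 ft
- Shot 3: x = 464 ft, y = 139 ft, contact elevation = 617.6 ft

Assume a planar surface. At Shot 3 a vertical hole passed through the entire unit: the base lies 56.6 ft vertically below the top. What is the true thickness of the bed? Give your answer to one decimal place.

Two edge vectors: Shot 1→Shot 2 = (-61, 183, -41.1), Shot 1→Shot 3 = (-85, -47, -18.3).
Normal n = (Shot 1→Shot 2) × (Shot 1→Shot 3) = (-5280.6, 2377.2, 18422).
So ∂z/∂x = −n_x/n_z = 0.28665 and ∂z/∂y = −n_y/n_z = −0.12904.
|∇z| = √(a²+b²) = 0.31435, so dip δ = arctan(0.31435) = 17.45°.
True thickness = vertical thickness × cos δ = 56.6 × cos 17.45° = 54.0 ft.

54.0 ft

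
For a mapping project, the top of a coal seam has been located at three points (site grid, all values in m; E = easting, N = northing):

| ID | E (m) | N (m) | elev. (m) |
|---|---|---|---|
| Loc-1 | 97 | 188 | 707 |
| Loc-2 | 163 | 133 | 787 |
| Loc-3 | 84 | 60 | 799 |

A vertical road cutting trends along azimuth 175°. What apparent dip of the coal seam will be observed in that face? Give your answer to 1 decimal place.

39.4°

Let the plane be z = a·E + b·N + c.
Loc-2−Loc-1: 66a − 55b = 80;  Loc-3−Loc-1: −13a − 128b = 92.
Solving gives a = 0.56532, b = −0.77617.
Unit vector along 175° is (sin 175°, cos 175°) = (0.0872, -0.9962).
Slope in that direction = a·(0.0872) + b·(-0.9962) = 0.82248.
Apparent dip = arctan|0.82248| = 39.4° (true dip is 43.8°, so apparent ≤ true as expected).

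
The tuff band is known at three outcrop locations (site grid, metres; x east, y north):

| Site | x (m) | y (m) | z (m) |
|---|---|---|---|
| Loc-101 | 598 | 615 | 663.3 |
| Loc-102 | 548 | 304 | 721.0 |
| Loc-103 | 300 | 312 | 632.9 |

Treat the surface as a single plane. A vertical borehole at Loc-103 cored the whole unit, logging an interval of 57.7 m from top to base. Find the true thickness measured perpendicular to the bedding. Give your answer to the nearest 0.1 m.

53.1 m

Let the plane be z = a·x + b·y + c.
Loc-102−Loc-101: −50a − 311b = 57.7;  Loc-103−Loc-101: −298a − 303b = −30.4.
Solving gives a = 0.34746, b = −0.24139.
|∇z| = √(a²+b²) = 0.42308, so dip δ = arctan(0.42308) = 22.93°.
True thickness = vertical thickness × cos δ = 57.7 × cos 22.93° = 53.1 m.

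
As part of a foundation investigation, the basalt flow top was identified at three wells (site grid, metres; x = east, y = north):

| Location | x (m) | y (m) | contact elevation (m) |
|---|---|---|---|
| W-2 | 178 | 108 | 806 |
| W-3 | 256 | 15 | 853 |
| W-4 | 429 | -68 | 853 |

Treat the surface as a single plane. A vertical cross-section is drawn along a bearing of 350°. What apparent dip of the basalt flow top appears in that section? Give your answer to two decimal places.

37.32°

Two edge vectors: W-2→W-3 = (78, -93, 47), W-2→W-4 = (251, -176, 47).
Normal n = (W-2→W-3) × (W-2→W-4) = (3901, 8131, 9615).
So ∂z/∂x = −n_x/n_z = −0.40572 and ∂z/∂y = −n_y/n_z = −0.84566.
Unit vector along 350° is (sin 350°, cos 350°) = (-0.1736, 0.9848).
Slope in that direction = a·(-0.1736) + b·(0.9848) = −0.76236.
Apparent dip = arctan|0.76236| = 37.32° (true dip is 43.2°, so apparent ≤ true as expected).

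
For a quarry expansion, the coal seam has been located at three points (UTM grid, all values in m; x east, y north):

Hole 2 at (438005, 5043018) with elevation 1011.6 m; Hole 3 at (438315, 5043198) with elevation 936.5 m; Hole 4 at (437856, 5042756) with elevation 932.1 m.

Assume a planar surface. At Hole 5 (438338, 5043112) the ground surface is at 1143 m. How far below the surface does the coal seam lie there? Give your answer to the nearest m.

278 m

Let the plane be z = a·x + b·y + c.
Hole 3−Hole 2: 310a + 180b = −75.1;  Hole 4−Hole 2: −149a − 262b = −79.5.
Solving gives a = −0.62474632, b = 0.65872978.
Then c = 1011.6 − a·438005 − b·5043018 = −3047332.52.
At (438338, 5043112): z_contact = −273850.1 + 3322048.1 − 3047332.52 = 865.5 m.
Depth below ground = 1143 − 865.5 = 278 m.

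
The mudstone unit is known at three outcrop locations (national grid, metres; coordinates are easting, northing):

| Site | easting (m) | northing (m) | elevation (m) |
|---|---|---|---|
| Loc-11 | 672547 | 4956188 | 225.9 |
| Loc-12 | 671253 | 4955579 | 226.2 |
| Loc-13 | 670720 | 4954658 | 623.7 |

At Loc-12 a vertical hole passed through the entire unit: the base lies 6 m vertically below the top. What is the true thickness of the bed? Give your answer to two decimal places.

Two edge vectors: Loc-11→Loc-12 = (-1294, -609, 0.3), Loc-11→Loc-13 = (-1827, -1530, 397.8).
Normal n = (Loc-11→Loc-12) × (Loc-11→Loc-13) = (-241801.2, 514205.1, 867177).
So ∂z/∂easting = −n_x/n_z = 0.27884 and ∂z/∂northing = −n_y/n_z = −0.59296.
|∇z| = √(a²+b²) = 0.65525, so dip δ = arctan(0.65525) = 33.23°.
True thickness = vertical thickness × cos δ = 6 × cos 33.23° = 5.02 m.

5.02 m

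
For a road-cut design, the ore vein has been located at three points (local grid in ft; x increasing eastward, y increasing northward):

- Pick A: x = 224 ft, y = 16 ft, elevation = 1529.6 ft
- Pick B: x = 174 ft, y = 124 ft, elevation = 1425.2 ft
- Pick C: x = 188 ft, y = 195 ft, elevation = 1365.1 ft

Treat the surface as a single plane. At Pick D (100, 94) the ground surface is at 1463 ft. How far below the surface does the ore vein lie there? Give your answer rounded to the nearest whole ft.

25 ft

Let the plane be z = a·x + b·y + c.
Pick B−Pick A: −50a + 108b = −104.4;  Pick C−Pick A: −36a + 179b = −164.5.
Solving gives a = 0.18206, b = −0.88238.
Then c = 1529.6 − a·224 − b·16 = 1502.94.
At (100, 94): z_contact = 18.2 − 82.9 + 1502.94 = 1438.2 ft.
Depth below ground = 1463 − 1438.2 = 25 ft.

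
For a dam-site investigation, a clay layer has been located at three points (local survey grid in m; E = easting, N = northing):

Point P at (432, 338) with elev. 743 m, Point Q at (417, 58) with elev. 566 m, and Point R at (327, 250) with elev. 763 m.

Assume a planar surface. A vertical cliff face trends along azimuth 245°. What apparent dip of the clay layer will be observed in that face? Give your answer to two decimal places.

21.76°

Two edge vectors: Point P→Point Q = (-15, -280, -177), Point P→Point R = (-105, -88, 20).
Normal n = (Point P→Point Q) × (Point P→Point R) = (-21176, 18885, -28080).
So ∂z/∂E = −n_x/n_z = −0.75413 and ∂z/∂N = −n_y/n_z = 0.67254.
Unit vector along 245° is (sin 245°, cos 245°) = (-0.9063, -0.4226).
Slope in that direction = a·(-0.9063) + b·(-0.4226) = 0.39925.
Apparent dip = arctan|0.39925| = 21.76° (true dip is 45.3°, so apparent ≤ true as expected).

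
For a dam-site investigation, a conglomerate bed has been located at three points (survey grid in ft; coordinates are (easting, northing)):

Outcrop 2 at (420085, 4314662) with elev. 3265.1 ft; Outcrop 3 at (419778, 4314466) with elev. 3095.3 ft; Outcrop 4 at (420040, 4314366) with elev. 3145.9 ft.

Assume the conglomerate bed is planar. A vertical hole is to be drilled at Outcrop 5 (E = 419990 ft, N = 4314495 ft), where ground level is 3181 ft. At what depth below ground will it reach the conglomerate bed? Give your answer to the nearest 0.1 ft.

Two edge vectors: Outcrop 2→Outcrop 3 = (-307, -196, -169.8), Outcrop 2→Outcrop 4 = (-45, -296, -119.2).
Normal n = (Outcrop 2→Outcrop 3) × (Outcrop 2→Outcrop 4) = (-26897.6, -28953.4, 82052).
So ∂z/∂E = −n_x/n_z = 0.327811632 and ∂z/∂N = −n_y/n_z = 0.352866475.
Intercept c from Outcrop 2: 3265.1 − 137708.75 − 1522499.57 = −1656943.22.
At (419990, 4314495): z_contact = 137677.61 + 1522440.64 − 1656943.22 = 3175.03 ft.
Depth below ground = 3181 − 3175.03 = 6.0 ft.

6.0 ft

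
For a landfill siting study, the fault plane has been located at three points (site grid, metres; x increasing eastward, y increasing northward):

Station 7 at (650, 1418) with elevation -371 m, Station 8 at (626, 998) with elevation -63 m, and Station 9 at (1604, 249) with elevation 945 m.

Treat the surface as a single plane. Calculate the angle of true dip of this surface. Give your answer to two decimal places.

Let the plane be z = a·x + b·y + c.
Station 8−Station 7: −24a − 420b = 308;  Station 9−Station 7: 954a − 1169b = 1316.
Solving gives a = 0.44939, b = −0.75901.
Gradient magnitude |∇z| = √(a² + b²) = √(0.20195 + 0.57610) = 0.88207.
True dip = arctan(0.88207) = 41.41°, dipping toward NNW (azimuth ≈ 329°).

41.41°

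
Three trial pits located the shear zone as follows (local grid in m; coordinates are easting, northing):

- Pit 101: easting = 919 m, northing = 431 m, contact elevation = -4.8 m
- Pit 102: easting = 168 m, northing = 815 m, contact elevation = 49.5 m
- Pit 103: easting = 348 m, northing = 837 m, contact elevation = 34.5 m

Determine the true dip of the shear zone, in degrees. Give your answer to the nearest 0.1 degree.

4.7°

Two edge vectors: Pit 101→Pit 102 = (-751, 384, 54.3), Pit 101→Pit 103 = (-571, 406, 39.3).
Normal n = (Pit 101→Pit 102) × (Pit 101→Pit 103) = (-6954.6, -1491, -85642).
So ∂z/∂easting = −n_x/n_z = −0.08121 and ∂z/∂northing = −n_y/n_z = −0.01741.
Gradient magnitude |∇z| = √(a² + b²) = √(0.00659 + 0.00030) = 0.08305.
True dip = arctan(0.08305) = 4.7°, dipping toward ENE (azimuth ≈ 078°).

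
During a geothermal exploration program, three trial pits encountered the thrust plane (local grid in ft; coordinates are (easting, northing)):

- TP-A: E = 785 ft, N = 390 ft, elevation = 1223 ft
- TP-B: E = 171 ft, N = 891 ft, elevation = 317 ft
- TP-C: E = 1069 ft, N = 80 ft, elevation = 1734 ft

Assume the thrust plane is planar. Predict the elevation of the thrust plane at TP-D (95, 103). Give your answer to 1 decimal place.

Let the plane be z = a·E + b·N + c.
TP-B−TP-A: −614a + 501b = −906;  TP-C−TP-A: 284a − 310b = 511.
Solving gives a = 0.517084, b = −1.174671.
Then c = 1223 − a·785 − b·390 = 1275.21.
At (95, 103): z = 49.1 − 121.0 + 1275.21 = 1203.3 ft.

1203.3 ft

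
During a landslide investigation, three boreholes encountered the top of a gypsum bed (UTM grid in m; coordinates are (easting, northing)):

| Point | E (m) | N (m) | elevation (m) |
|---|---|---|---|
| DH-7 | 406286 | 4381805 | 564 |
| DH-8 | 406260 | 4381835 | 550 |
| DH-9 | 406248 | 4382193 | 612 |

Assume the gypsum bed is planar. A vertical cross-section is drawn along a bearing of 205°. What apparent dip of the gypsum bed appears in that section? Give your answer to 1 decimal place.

Let the plane be z = a·E + b·N + c.
DH-8−DH-7: −26a + 30b = −14;  DH-9−DH-7: −38a + 388b = 48.
Solving gives a = 0.76799, b = 0.19893.
Unit vector along 205° is (sin 205°, cos 205°) = (-0.4226, -0.9063).
Slope in that direction = a·(-0.4226) + b·(-0.9063) = −0.50486.
Apparent dip = arctan|0.50486| = 26.8° (true dip is 38.4°, so apparent ≤ true as expected).

26.8°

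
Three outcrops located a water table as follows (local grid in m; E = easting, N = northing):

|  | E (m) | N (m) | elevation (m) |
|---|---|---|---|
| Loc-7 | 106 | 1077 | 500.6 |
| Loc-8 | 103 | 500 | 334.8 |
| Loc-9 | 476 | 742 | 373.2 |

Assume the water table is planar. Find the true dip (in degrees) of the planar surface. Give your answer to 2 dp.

16.68°

Two edge vectors: Loc-7→Loc-8 = (-3, -577, -165.8), Loc-7→Loc-9 = (370, -335, -127.4).
Normal n = (Loc-7→Loc-8) × (Loc-7→Loc-9) = (17966.8, -61728.2, 214495).
So ∂z/∂E = −n_x/n_z = −0.08376 and ∂z/∂N = −n_y/n_z = 0.28778.
Gradient magnitude |∇z| = √(a² + b²) = √(0.00702 + 0.08282) = 0.29973.
True dip = arctan(0.29973) = 16.68°, dipping toward SSE (azimuth ≈ 164°).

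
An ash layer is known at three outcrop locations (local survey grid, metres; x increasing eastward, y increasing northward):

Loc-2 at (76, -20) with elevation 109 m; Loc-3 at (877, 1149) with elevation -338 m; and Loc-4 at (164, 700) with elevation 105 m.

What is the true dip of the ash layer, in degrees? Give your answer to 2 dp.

Two edge vectors: Loc-2→Loc-3 = (801, 1169, -447), Loc-2→Loc-4 = (88, 720, -4).
Normal n = (Loc-2→Loc-3) × (Loc-2→Loc-4) = (317164, -36132, 473848).
So ∂z/∂x = −n_x/n_z = −0.66934 and ∂z/∂y = −n_y/n_z = 0.07625.
Gradient magnitude |∇z| = √(a² + b²) = √(0.44801 + 0.00581) = 0.67367.
True dip = arctan(0.67367) = 33.97°, dipping toward E (azimuth ≈ 096°).

33.97°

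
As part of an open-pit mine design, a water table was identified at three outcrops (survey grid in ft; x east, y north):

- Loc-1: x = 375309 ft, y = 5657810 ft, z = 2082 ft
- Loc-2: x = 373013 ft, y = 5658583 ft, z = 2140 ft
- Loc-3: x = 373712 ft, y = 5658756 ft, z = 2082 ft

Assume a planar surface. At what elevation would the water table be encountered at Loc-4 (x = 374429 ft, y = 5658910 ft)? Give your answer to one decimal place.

Two edge vectors: Loc-1→Loc-2 = (-2296, 773, 58), Loc-1→Loc-3 = (-1597, 946, 0).
Normal n = (Loc-1→Loc-2) × (Loc-1→Loc-3) = (-54868, -92626, -937535).
So ∂z/∂x = −n_x/n_z = −0.058523682 and ∂z/∂y = −n_y/n_z = −0.098797378.
Intercept c from Loc-1: 2082 + 21964.46 + 558976.79 = 583023.26.
At (374429, 5658910): z = −21913.0 − 559085.5 + 583023.26 = 2024.8 ft.

2024.8 ft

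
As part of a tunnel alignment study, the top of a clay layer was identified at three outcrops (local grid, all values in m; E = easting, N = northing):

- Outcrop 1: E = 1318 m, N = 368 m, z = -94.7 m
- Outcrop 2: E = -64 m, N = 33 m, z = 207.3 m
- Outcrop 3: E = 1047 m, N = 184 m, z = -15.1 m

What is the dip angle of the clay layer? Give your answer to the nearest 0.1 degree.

13.9°

Two edge vectors: Outcrop 1→Outcrop 2 = (-1382, -335, 302), Outcrop 1→Outcrop 3 = (-271, -184, 79.6).
Normal n = (Outcrop 1→Outcrop 2) × (Outcrop 1→Outcrop 3) = (28902, 28165.2, 163503).
So ∂z/∂E = −n_x/n_z = −0.17677 and ∂z/∂N = −n_y/n_z = −0.17226.
Gradient magnitude |∇z| = √(a² + b²) = √(0.03125 + 0.02967) = 0.24682.
True dip = arctan(0.24682) = 13.9°, dipping toward NE (azimuth ≈ 046°).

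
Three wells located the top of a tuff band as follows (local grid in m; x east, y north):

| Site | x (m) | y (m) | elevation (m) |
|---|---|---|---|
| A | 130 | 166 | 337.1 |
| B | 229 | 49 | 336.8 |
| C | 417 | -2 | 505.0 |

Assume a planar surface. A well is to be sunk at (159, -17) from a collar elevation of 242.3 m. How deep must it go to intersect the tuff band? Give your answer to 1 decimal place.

Two edge vectors: A→B = (99, -117, -0.3), A→C = (287, -168, 167.9).
Normal n = (A→B) × (A→C) = (-19694.7, -16708.2, 16947).
So ∂z/∂x = −n_x/n_z = 1.16213 and ∂z/∂y = −n_y/n_z = 0.98591.
Intercept c from A: 337.1 − 151.08 − 163.66 = 22.36.
At (159, -17): z_contact = 184.78 − 16.76 + 22.36 = 190.38 m.
Depth below ground = 242.3 − 190.38 = 51.9 m.

51.9 m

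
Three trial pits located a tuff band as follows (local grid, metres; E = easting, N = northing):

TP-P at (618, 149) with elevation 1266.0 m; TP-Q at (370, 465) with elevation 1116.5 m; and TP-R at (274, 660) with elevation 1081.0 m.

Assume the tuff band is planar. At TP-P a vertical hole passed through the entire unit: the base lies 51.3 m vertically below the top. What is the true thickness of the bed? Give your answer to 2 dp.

Let the plane be z = a·E + b·N + c.
TP-Q−TP-P: −248a + 316b = −149.5;  TP-R−TP-P: −344a + 511b = −185.
Solving gives a = 0.99503, b = 0.30781.
|∇z| = √(a²+b²) = 1.04156, so dip δ = arctan(1.04156) = 46.17°.
True thickness = vertical thickness × cos δ = 51.3 × cos 46.17° = 35.53 m.

35.53 m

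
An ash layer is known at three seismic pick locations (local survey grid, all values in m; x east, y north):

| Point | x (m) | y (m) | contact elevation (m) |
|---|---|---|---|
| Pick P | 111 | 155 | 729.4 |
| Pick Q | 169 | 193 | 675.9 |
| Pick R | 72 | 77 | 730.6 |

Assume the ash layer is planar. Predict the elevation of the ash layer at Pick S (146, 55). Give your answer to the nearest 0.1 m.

615.6 m

Let the plane be z = a·x + b·y + c.
Pick Q−Pick P: 58a + 38b = −53.5;  Pick R−Pick P: −39a − 78b = 1.2.
Solving gives a = −1.35680, b = 0.66302.
Then c = 729.4 − a·111 − b·155 = 777.24.
At (146, 55): z = −198.1 + 36.5 + 777.24 = 615.6 m.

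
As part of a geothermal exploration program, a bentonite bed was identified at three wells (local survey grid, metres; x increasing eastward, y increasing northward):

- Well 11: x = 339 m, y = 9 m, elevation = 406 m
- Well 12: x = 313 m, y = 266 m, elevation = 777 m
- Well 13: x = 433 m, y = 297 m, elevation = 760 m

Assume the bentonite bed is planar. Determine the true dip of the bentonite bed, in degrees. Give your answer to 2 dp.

Let the plane be z = a·x + b·y + c.
Well 12−Well 11: −26a + 257b = 371;  Well 13−Well 11: 94a + 288b = 354.
Solving gives a = −0.50149, b = 1.39285.
Gradient magnitude |∇z| = √(a² + b²) = √(0.25149 + 1.94002) = 1.48037.
True dip = arctan(1.48037) = 55.96°, dipping toward SSE (azimuth ≈ 160°).

55.96°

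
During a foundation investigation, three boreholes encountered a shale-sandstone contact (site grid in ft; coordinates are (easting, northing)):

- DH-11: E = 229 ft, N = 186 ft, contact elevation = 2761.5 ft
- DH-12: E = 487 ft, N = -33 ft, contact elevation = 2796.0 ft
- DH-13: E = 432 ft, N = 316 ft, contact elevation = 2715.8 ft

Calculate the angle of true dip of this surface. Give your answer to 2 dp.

Let the plane be z = a·E + b·N + c.
DH-12−DH-11: 258a − 219b = 34.5;  DH-13−DH-11: 203a + 130b = −45.7.
Solving gives a = −0.07081, b = −0.24096.
Gradient magnitude |∇z| = √(a² + b²) = √(0.00501 + 0.05806) = 0.25115.
True dip = arctan(0.25115) = 14.10°, dipping toward NNE (azimuth ≈ 016°).

14.10°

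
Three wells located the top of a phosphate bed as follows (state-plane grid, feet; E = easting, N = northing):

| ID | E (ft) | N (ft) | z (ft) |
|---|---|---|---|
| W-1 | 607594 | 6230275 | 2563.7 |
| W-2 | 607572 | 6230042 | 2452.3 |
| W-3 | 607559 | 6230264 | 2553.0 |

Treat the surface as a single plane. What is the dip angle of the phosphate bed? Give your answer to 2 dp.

26.10°

Let the plane be z = a·E + b·N + c.
W-2−W-1: −22a − 233b = −111.4;  W-3−W-1: −35a − 11b = −10.7.
Solving gives a = 0.16020, b = 0.46298.
Gradient magnitude |∇z| = √(a² + b²) = √(0.02567 + 0.21436) = 0.48992.
True dip = arctan(0.48992) = 26.10°, dipping toward SSW (azimuth ≈ 199°).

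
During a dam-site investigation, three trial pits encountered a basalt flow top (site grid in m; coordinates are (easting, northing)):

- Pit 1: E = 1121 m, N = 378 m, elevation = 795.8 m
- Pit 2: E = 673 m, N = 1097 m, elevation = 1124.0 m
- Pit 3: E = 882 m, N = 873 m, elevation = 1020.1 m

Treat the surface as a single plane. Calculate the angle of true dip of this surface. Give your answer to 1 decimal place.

Let the plane be z = a·E + b·N + c.
Pit 2−Pit 1: −448a + 719b = 328.2;  Pit 3−Pit 1: −239a + 495b = 224.3.
Solving gives a = −0.02378, b = 0.44165.
Gradient magnitude |∇z| = √(a² + b²) = √(0.00057 + 0.19505) = 0.44229.
True dip = arctan(0.44229) = 23.9°, dipping toward S (azimuth ≈ 177°).

23.9°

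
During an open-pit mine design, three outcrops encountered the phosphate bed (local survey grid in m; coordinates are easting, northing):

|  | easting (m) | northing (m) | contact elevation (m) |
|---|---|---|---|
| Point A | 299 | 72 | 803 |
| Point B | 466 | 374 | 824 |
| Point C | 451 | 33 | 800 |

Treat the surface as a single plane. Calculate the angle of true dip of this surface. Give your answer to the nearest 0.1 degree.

Let the plane be z = a·easting + b·northing + c.
Point B−Point A: 167a + 302b = 21;  Point C−Point A: 152a − 39b = −3.
Solving gives a = −0.00166, b = 0.07045.
Gradient magnitude |∇z| = √(a² + b²) = √(0.00000 + 0.00496) = 0.07047.
True dip = arctan(0.07047) = 4.0°, dipping toward S (azimuth ≈ 179°).

4.0°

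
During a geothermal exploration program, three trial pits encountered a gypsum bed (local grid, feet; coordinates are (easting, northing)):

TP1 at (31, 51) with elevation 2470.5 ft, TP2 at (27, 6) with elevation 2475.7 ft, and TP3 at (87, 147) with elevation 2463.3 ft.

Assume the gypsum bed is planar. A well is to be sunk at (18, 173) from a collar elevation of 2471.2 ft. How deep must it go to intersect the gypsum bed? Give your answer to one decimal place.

Let the plane be z = a·E + b·N + c.
TP2−TP1: −4a − 45b = 5.2;  TP3−TP1: 56a + 96b = −7.2.
Solving gives a = 0.08202, b = −0.12285.
Then c = 2470.5 − a·31 − b·51 = 2474.22.
At (18, 173): z_contact = 1.48 − 21.25 + 2474.22 = 2454.45 ft.
Depth below ground = 2471.2 − 2454.45 = 16.8 ft.

16.8 ft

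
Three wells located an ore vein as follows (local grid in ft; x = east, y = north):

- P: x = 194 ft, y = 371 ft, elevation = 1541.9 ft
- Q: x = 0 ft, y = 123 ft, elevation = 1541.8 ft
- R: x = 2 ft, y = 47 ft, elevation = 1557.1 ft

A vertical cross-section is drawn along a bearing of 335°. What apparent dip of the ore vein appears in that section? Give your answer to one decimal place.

15.7°

Two edge vectors: P→Q = (-194, -248, -0.1), P→R = (-192, -324, 15.2).
Normal n = (P→Q) × (P→R) = (-3802, 2968, 15240).
So ∂z/∂x = −n_x/n_z = 0.24948 and ∂z/∂y = −n_y/n_z = −0.19475.
Unit vector along 335° is (sin 335°, cos 335°) = (-0.4226, 0.9063).
Slope in that direction = a·(-0.4226) + b·(0.9063) = −0.28194.
Apparent dip = arctan|0.28194| = 15.7° (true dip is 17.6°, so apparent ≤ true as expected).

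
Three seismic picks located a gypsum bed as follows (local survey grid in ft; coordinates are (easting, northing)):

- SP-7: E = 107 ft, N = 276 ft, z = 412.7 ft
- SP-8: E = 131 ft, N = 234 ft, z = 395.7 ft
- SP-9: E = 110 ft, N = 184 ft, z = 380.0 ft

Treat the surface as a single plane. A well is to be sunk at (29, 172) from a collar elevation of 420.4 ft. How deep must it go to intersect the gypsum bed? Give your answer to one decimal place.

Two edge vectors: SP-7→SP-8 = (24, -42, -17), SP-7→SP-9 = (3, -92, -32.7).
Normal n = (SP-7→SP-8) × (SP-7→SP-9) = (-190.6, 733.8, -2082).
So ∂z/∂E = −n_x/n_z = −0.09155 and ∂z/∂N = −n_y/n_z = 0.35245.
Intercept c from SP-7: 412.7 + 9.80 − 97.28 = 325.22.
At (29, 172): z_contact = −2.65 + 60.62 + 325.22 = 383.19 ft.
Depth below ground = 420.4 − 383.19 = 37.2 ft.

37.2 ft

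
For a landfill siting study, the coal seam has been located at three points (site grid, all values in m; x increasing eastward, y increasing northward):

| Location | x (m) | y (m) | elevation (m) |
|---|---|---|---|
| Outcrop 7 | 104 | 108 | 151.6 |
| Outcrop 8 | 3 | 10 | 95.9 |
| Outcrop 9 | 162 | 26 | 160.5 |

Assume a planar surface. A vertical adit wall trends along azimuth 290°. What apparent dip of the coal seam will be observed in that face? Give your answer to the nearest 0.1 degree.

17.2°

Two edge vectors: Outcrop 7→Outcrop 8 = (-101, -98, -55.7), Outcrop 7→Outcrop 9 = (58, -82, 8.9).
Normal n = (Outcrop 7→Outcrop 8) × (Outcrop 7→Outcrop 9) = (-5439.6, -2331.7, 13966).
So ∂z/∂x = −n_x/n_z = 0.38949 and ∂z/∂y = −n_y/n_z = 0.16696.
Unit vector along 290° is (sin 290°, cos 290°) = (-0.9397, 0.3420).
Slope in that direction = a·(-0.9397) + b·(0.3420) = −0.30890.
Apparent dip = arctan|0.30890| = 17.2° (true dip is 23.0°, so apparent ≤ true as expected).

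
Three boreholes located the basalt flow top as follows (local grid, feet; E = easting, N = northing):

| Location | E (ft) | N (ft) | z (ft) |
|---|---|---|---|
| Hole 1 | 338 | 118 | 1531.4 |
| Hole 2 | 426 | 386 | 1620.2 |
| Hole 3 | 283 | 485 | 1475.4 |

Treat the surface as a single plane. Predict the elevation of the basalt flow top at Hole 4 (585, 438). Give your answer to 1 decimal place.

Let the plane be z = a·E + b·N + c.
Hole 2−Hole 1: 88a + 268b = 88.8;  Hole 3−Hole 1: −55a + 367b = −56.
Solving gives a = 1.01194, b = −0.00094.
Then c = 1531.4 − a·338 − b·118 = 1189.47.
At (585, 438): z = 592.0 − 0.4 + 1189.47 = 1781.0 ft.

1781.0 ft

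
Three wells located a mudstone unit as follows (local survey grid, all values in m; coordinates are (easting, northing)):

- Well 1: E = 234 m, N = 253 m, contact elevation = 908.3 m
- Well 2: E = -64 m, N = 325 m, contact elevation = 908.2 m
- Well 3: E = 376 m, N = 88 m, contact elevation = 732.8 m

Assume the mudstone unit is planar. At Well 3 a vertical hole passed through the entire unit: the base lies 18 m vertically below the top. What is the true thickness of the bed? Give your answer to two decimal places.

10.55 m

Let the plane be z = a·E + b·N + c.
Well 2−Well 1: −298a + 72b = −0.1;  Well 3−Well 1: 142a − 165b = −175.5.
Solving gives a = 0.32487, b = 1.34322.
|∇z| = √(a²+b²) = 1.38195, so dip δ = arctan(1.38195) = 54.11°.
True thickness = vertical thickness × cos δ = 18 × cos 54.11° = 10.55 m.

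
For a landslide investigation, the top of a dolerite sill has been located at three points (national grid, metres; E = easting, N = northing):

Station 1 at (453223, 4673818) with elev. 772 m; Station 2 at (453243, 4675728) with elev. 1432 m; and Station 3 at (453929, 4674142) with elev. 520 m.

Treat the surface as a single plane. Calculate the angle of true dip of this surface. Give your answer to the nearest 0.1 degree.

Two edge vectors: Station 1→Station 2 = (20, 1910, 660), Station 1→Station 3 = (706, 324, -252).
Normal n = (Station 1→Station 2) × (Station 1→Station 3) = (-695160, 471000, -1341980).
So ∂z/∂E = −n_x/n_z = −0.51801 and ∂z/∂N = −n_y/n_z = 0.35097.
Gradient magnitude |∇z| = √(a² + b²) = √(0.26834 + 0.12318) = 0.62571.
True dip = arctan(0.62571) = 32.0°, dipping toward SE (azimuth ≈ 124°).

32.0°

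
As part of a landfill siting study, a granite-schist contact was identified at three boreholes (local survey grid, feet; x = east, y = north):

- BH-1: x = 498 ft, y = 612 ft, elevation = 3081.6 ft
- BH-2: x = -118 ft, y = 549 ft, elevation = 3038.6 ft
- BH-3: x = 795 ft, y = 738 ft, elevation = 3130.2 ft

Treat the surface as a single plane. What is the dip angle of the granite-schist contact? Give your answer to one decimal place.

16.4°

Two edge vectors: BH-1→BH-2 = (-616, -63, -43), BH-1→BH-3 = (297, 126, 48.6).
Normal n = (BH-1→BH-2) × (BH-1→BH-3) = (2356.2, 17166.6, -58905).
So ∂z/∂x = −n_x/n_z = 0.04000 and ∂z/∂y = −n_y/n_z = 0.29143.
Gradient magnitude |∇z| = √(a² + b²) = √(0.00160 + 0.08493) = 0.29416.
True dip = arctan(0.29416) = 16.4°, dipping toward S (azimuth ≈ 188°).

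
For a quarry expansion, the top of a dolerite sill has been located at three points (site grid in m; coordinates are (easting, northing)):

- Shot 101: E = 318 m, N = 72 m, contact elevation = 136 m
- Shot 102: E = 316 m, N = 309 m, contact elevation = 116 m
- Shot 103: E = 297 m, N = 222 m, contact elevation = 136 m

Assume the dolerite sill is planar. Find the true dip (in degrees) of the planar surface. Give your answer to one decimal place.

Two edge vectors: Shot 101→Shot 102 = (-2, 237, -20), Shot 101→Shot 103 = (-21, 150, 0).
Normal n = (Shot 101→Shot 102) × (Shot 101→Shot 103) = (3000, 420, 4677).
So ∂z/∂E = −n_x/n_z = −0.64144 and ∂z/∂N = −n_y/n_z = −0.08980.
Gradient magnitude |∇z| = √(a² + b²) = √(0.41144 + 0.00806) = 0.64769.
True dip = arctan(0.64769) = 32.9°, dipping toward E (azimuth ≈ 082°).

32.9°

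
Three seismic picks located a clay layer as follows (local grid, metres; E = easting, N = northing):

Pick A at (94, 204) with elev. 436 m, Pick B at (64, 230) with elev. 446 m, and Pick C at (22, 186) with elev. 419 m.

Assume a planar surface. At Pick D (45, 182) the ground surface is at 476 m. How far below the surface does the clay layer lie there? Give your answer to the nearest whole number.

57 m

Let the plane be z = a·E + b·N + c.
Pick B−Pick A: −30a + 26b = 10;  Pick C−Pick A: −72a − 18b = −17.
Solving gives a = 0.10862, b = 0.50995.
Then c = 436 − a·94 − b·204 = 321.76.
At (45, 182): z_contact = 4.9 + 92.8 + 321.76 = 419.5 m.
Depth below ground = 476 − 419.5 = 57 m.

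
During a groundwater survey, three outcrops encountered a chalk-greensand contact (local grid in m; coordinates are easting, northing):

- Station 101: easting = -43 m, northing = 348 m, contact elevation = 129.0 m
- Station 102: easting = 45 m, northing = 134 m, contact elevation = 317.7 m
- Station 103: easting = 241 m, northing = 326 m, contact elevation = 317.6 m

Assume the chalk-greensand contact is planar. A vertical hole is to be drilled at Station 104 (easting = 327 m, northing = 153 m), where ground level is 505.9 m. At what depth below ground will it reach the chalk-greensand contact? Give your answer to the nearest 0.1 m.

Let the plane be z = a·easting + b·northing + c.
Station 102−Station 101: 88a − 214b = 188.7;  Station 103−Station 101: 284a − 22b = 188.6.
Solving gives a = 0.61538, b = −0.62872.
Then c = 129 − a·-43 − b·348 = 374.26.
At (327, 153): z_contact = 201.23 − 96.19 + 374.26 = 479.29 m.
Depth below ground = 505.9 − 479.29 = 26.6 m.

26.6 m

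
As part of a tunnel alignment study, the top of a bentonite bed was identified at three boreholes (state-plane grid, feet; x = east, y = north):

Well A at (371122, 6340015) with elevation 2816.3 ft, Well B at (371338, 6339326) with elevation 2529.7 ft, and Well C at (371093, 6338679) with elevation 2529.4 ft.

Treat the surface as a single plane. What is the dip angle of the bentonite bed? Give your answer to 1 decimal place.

Let the plane be z = a·x + b·y + c.
Well B−Well A: 216a − 689b = −286.6;  Well C−Well A: −29a − 1336b = −286.9.
Solving gives a = −0.60029, b = 0.22778.
Gradient magnitude |∇z| = √(a² + b²) = √(0.36035 + 0.05188) = 0.64205.
True dip = arctan(0.64205) = 32.7°, dipping toward ESE (azimuth ≈ 111°).

32.7°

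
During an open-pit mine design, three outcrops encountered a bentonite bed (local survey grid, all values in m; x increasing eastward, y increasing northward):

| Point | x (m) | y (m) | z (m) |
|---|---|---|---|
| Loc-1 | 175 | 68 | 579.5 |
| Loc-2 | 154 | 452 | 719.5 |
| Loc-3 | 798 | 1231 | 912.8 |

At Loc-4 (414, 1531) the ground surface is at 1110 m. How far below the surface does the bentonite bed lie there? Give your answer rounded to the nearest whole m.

Two edge vectors: Loc-1→Loc-2 = (-21, 384, 140), Loc-1→Loc-3 = (623, 1163, 333.3).
Normal n = (Loc-1→Loc-2) × (Loc-1→Loc-3) = (-34832.8, 94219.3, -263655).
So ∂z/∂x = −n_x/n_z = −0.13212 and ∂z/∂y = −n_y/n_z = 0.35736.
Intercept c from Loc-1: 579.5 + 23.12 − 24.30 = 578.32.
At (414, 1531): z_contact = −54.7 + 547.1 + 578.32 = 1070.7 m.
Depth below ground = 1110 − 1070.7 = 39 m.

39 m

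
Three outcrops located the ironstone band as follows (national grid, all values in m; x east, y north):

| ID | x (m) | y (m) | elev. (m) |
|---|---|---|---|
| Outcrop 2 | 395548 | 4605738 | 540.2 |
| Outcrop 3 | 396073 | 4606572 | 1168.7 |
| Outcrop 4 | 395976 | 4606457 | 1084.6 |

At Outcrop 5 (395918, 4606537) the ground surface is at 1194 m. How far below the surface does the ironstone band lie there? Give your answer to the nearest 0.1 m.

37.8 m

Let the plane be z = a·x + b·y + c.
Outcrop 3−Outcrop 2: 525a + 834b = 628.5;  Outcrop 4−Outcrop 2: 428a + 719b = 544.4.
Solving gives a = −0.104180675, b = 0.819178483.
Then c = 540.2 − a·395548 − b·4605738 = −3731172.81.
At (395918, 4606537): z_contact = −41247.00 + 3773575.99 − 3731172.81 = 1156.18 m.
Depth below ground = 1194 − 1156.18 = 37.8 m.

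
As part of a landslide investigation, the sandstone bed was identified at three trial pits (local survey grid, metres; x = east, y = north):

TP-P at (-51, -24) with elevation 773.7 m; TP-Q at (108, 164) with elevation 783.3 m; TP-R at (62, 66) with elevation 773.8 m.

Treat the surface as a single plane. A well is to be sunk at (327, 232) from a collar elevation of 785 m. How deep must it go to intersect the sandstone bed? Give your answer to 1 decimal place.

17.9 m

Let the plane be z = a·x + b·y + c.
TP-Q−TP-P: 159a + 188b = 9.6;  TP-R−TP-P: 113a + 90b = 0.1.
Solving gives a = −0.12189, b = 0.15415.
Then c = 773.7 − a·-51 − b·-24 = 771.18.
At (327, 232): z_contact = −39.86 + 35.76 + 771.18 = 767.09 m.
Depth below ground = 785 − 767.09 = 17.9 m.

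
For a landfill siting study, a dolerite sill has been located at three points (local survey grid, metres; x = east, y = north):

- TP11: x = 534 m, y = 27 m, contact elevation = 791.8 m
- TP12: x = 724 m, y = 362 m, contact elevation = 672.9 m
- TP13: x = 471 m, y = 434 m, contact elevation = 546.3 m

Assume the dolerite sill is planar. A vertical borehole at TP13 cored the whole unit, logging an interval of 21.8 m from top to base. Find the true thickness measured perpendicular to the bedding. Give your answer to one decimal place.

18.3 m

Two edge vectors: TP11→TP12 = (190, 335, -118.9), TP11→TP13 = (-63, 407, -245.5).
Normal n = (TP11→TP12) × (TP11→TP13) = (-33850.2, 54135.7, 98435).
So ∂z/∂x = −n_x/n_z = 0.34388 and ∂z/∂y = −n_y/n_z = −0.54996.
|∇z| = √(a²+b²) = 0.64863, so dip δ = arctan(0.64863) = 32.97°.
True thickness = vertical thickness × cos δ = 21.8 × cos 32.97° = 18.3 m.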